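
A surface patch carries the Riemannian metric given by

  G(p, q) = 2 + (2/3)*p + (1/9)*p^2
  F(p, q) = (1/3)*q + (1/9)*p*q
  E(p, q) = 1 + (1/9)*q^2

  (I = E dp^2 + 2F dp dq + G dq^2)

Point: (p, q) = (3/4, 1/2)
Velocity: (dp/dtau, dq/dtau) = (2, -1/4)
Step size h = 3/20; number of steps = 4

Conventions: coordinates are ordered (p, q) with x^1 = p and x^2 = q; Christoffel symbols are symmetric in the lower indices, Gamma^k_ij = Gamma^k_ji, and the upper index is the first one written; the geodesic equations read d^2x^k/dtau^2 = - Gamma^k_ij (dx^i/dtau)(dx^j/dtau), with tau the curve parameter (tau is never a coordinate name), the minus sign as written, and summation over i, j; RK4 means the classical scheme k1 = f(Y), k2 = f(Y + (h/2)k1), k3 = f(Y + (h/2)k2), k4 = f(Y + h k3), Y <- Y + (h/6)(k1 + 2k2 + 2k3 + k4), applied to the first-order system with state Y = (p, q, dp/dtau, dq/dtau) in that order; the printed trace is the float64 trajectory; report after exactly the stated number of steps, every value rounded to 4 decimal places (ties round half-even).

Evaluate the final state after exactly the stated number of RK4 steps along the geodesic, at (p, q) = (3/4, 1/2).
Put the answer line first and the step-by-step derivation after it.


Answer: p = 1.9528, q = 0.3751, dp/dtau = 2.0080, dq/dtau = -0.1724

f(Y) = (dp/dtau, dq/dtau, -Gamma^p_ij Y'^i Y'^j, -Gamma^q_ij Y'^i Y'^j) with the Gammas evaluated at the stage position; h = 0.150000; intermediate values shown to 6 dp
step 0: p = 0.7500, q = 0.5000, dp/dtau = 2.0000, dq/dtau = -0.2500
step 1:
  k1: at (p, q) = (0.750000, 0.500000), (dp/dtau, dq/dtau) = (2.000000, -0.250000); Gamma_ppp = 0.000000, Gamma_ppq = 0.021448, Gamma_pqq = 0.000000, Gamma_qpp = 0.000000, Gamma_qpq = 0.160858, Gamma_qqq = 0.000000; k1 = (2.000000, -0.250000, 0.021448, 0.160858)
  k2: at (p, q) = (0.900000, 0.481250), (dp/dtau, dq/dtau) = (2.001609, -0.237936); Gamma_ppp = 0.000000, Gamma_ppq = 0.019690, Gamma_pqq = 0.000000, Gamma_qpp = 0.000000, Gamma_qpq = 0.159564, Gamma_qqq = 0.000000; k2 = (2.001609, -0.237936, 0.018755, 0.151986)
  k3: at (p, q) = (0.900121, 0.482155), (dp/dtau, dq/dtau) = (2.001407, -0.238601); Gamma_ppp = 0.000000, Gamma_ppq = 0.019725, Gamma_pqq = 0.000000, Gamma_qpp = 0.000000, Gamma_qpq = 0.159557, Gamma_qqq = 0.000000; k3 = (2.001407, -0.238601, 0.018839, 0.152389)
  k4: at (p, q) = (1.050211, 0.464210), (dp/dtau, dq/dtau) = (2.002826, -0.227142); Gamma_ppp = 0.000000, Gamma_ppq = 0.018119, Gamma_pqq = 0.000000, Gamma_qpp = 0.000000, Gamma_qpq = 0.158090, Gamma_qqq = 0.000000; k4 = (2.002826, -0.227142, 0.016486, 0.143838)
  Y <- Y + (h/6)(k1 + 2k2 + 2k3 + k4): p = 1.0502, q = 0.4642, dp/dtau = 2.0028, dq/dtau = -0.2272
step 2:
  k1: at (p, q) = (1.050221, 0.464245), (dp/dtau, dq/dtau) = (2.002828, -0.227164); Gamma_ppp = 0.000000, Gamma_ppq = 0.018121, Gamma_pqq = 0.000000, Gamma_qpp = 0.000000, Gamma_qpq = 0.158089, Gamma_qqq = 0.000000; k1 = (2.002828, -0.227164, 0.016489, 0.143852)
  k2: at (p, q) = (1.200434, 0.447207), (dp/dtau, dq/dtau) = (2.004065, -0.216375); Gamma_ppp = 0.000000, Gamma_ppq = 0.016660, Gamma_pqq = 0.000000, Gamma_qpp = 0.000000, Gamma_qpq = 0.156478, Gamma_qqq = 0.000000; k2 = (2.004065, -0.216375, 0.014448, 0.135707)
  k3: at (p, q) = (1.200526, 0.448017), (dp/dtau, dq/dtau) = (2.003912, -0.216986); Gamma_ppp = 0.000000, Gamma_ppq = 0.016689, Gamma_pqq = 0.000000, Gamma_qpp = 0.000000, Gamma_qpq = 0.156473, Gamma_qqq = 0.000000; k3 = (2.003912, -0.216986, 0.014513, 0.136075)
  k4: at (p, q) = (1.350808, 0.431697), (dp/dtau, dq/dtau) = (2.005005, -0.206753); Gamma_ppp = 0.000000, Gamma_ppq = 0.015354, Gamma_pqq = 0.000000, Gamma_qpp = 0.000000, Gamma_qpq = 0.154746, Gamma_qqq = 0.000000; k4 = (2.005005, -0.206753, 0.012730, 0.128296)
  Y <- Y + (h/6)(k1 + 2k2 + 2k3 + k4): p = 1.3508, q = 0.4317, dp/dtau = 2.0050, dq/dtau = -0.2068
step 3:
  k1: at (p, q) = (1.350816, 0.431729), (dp/dtau, dq/dtau) = (2.005007, -0.206771); Gamma_ppp = 0.000000, Gamma_ppq = 0.015355, Gamma_pqq = 0.000000, Gamma_qpp = 0.000000, Gamma_qpq = 0.154745, Gamma_qqq = 0.000000; k1 = (2.005007, -0.206771, 0.012732, 0.128308)
  k2: at (p, q) = (1.501192, 0.416221), (dp/dtau, dq/dtau) = (2.005961, -0.197148); Gamma_ppp = 0.000000, Gamma_ppq = 0.014141, Gamma_pqq = 0.000000, Gamma_qpp = 0.000000, Gamma_qpq = 0.152925, Gamma_qqq = 0.000000; k2 = (2.005961, -0.197148, 0.011185, 0.120955)
  k3: at (p, q) = (1.501263, 0.416943), (dp/dtau, dq/dtau) = (2.005845, -0.197699); Gamma_ppp = 0.000000, Gamma_ppq = 0.014165, Gamma_pqq = 0.000000, Gamma_qpp = 0.000000, Gamma_qpq = 0.152921, Gamma_qqq = 0.000000; k3 = (2.005845, -0.197699, 0.011234, 0.121283)
  k4: at (p, q) = (1.651693, 0.402074), (dp/dtau, dq/dtau) = (2.006692, -0.188579); Gamma_ppp = 0.000000, Gamma_ppq = 0.013054, Gamma_pqq = 0.000000, Gamma_qpp = 0.000000, Gamma_qpq = 0.151029, Gamma_qqq = 0.000000; k4 = (2.006692, -0.188579, 0.009880, 0.114305)
  Y <- Y + (h/6)(k1 + 2k2 + 2k3 + k4): p = 1.6517, q = 0.4021, dp/dtau = 2.0067, dq/dtau = -0.1886
step 4:
  k1: at (p, q) = (1.651699, 0.402103), (dp/dtau, dq/dtau) = (2.006693, -0.188594); Gamma_ppp = 0.000000, Gamma_ppq = 0.013055, Gamma_pqq = 0.000000, Gamma_qpp = 0.000000, Gamma_qpq = 0.151029, Gamma_qqq = 0.000000; k1 = (2.006693, -0.188594, 0.009882, 0.114314)
  k2: at (p, q) = (1.802201, 0.387958), (dp/dtau, dq/dtau) = (2.007434, -0.180020); Gamma_ppp = 0.000000, Gamma_ppq = 0.012044, Gamma_pqq = 0.000000, Gamma_qpp = 0.000000, Gamma_qpq = 0.149083, Gamma_qqq = 0.000000; k2 = (2.007434, -0.180020, 0.008705, 0.107751)
  k3: at (p, q) = (1.802256, 0.388601), (dp/dtau, dq/dtau) = (2.007346, -0.180513); Gamma_ppp = 0.000000, Gamma_ppq = 0.012064, Gamma_pqq = 0.000000, Gamma_qpp = 0.000000, Gamma_qpq = 0.149080, Gamma_qqq = 0.000000; k3 = (2.007346, -0.180513, 0.008743, 0.108038)
  k4: at (p, q) = (1.952801, 0.375026), (dp/dtau, dq/dtau) = (2.008004, -0.172388); Gamma_ppp = 0.000000, Gamma_ppq = 0.011138, Gamma_pqq = 0.000000, Gamma_qpp = 0.000000, Gamma_qpq = 0.147094, Gamma_qqq = 0.000000; k4 = (2.008004, -0.172388, 0.007711, 0.101835)
  Y <- Y + (h/6)(k1 + 2k2 + 2k3 + k4): p = 1.9528, q = 0.3751, dp/dtau = 2.0080, dq/dtau = -0.1724


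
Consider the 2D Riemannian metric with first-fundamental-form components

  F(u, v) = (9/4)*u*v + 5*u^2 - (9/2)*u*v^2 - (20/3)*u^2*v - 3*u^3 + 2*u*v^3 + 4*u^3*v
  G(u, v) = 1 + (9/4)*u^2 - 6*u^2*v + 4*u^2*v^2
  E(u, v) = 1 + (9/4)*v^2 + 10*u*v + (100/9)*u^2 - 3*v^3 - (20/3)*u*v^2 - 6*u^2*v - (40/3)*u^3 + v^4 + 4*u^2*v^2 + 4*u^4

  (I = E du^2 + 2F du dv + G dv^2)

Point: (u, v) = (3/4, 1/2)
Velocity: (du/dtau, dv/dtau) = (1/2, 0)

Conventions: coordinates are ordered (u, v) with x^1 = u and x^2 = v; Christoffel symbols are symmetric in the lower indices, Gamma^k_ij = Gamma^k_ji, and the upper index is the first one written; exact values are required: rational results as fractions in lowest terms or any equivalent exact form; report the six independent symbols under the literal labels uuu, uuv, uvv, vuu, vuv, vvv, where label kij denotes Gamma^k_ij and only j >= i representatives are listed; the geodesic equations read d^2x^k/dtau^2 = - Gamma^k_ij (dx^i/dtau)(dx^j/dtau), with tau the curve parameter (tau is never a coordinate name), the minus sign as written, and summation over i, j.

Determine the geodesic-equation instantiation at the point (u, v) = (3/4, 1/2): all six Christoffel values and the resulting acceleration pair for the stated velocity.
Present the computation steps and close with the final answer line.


E = 289/64, F = 45/64, G = 73/64 at the point
E_u = 5/4, E_v = 15/8, F_u = 17/16, F_v = -21/8, G_u = 3/8, G_v = -9/8
EG - F^2 = 149/32;  g^inv = (32/149) * [[73/64, -45/64], [-45/64, 289/64]]
first-kind symbols [ij,l] = (1/2)(d_i g_jl + d_j g_il - d_l g_ij): [uu,u] = E_u/2 = 5/8, [uu,v] = F_u - E_v/2 = 1/8, [uv,u] = E_v/2 = 15/16, [uv,v] = G_u/2 = 3/16, [vv,u] = F_v - G_u/2 = -45/16, [vv,v] = G_v/2 = -9/16
Gamma^u_ij = (G*[ij,u] - F*[ij,v])/(EG - F^2), Gamma^v_ij = (E*[ij,v] - F*[ij,u])/(EG - F^2)
Gamma_uuu = 20/149, Gamma_uuv = 30/149, Gamma_uvv = -90/149, Gamma_vuu = 4/149, Gamma_vuv = 6/149, Gamma_vvv = -18/149
d^2u/dtau^2 = -(Gamma_uuu*(1/2)^2 + 2*Gamma_uuv*(1/2)*(0) + Gamma_uvv*(0)^2) = -5/149
d^2v/dtau^2 = -(Gamma_vuu*(1/2)^2 + 2*Gamma_vuv*(1/2)*(0) + Gamma_vvv*(0)^2) = -1/149

Answer: Gamma_uuu = 20/149, Gamma_uuv = 30/149, Gamma_uvv = -90/149, Gamma_vuu = 4/149, Gamma_vuv = 6/149, Gamma_vvv = -18/149; accelerations (d^2u/dtau^2, d^2v/dtau^2) = (-5/149, -1/149)


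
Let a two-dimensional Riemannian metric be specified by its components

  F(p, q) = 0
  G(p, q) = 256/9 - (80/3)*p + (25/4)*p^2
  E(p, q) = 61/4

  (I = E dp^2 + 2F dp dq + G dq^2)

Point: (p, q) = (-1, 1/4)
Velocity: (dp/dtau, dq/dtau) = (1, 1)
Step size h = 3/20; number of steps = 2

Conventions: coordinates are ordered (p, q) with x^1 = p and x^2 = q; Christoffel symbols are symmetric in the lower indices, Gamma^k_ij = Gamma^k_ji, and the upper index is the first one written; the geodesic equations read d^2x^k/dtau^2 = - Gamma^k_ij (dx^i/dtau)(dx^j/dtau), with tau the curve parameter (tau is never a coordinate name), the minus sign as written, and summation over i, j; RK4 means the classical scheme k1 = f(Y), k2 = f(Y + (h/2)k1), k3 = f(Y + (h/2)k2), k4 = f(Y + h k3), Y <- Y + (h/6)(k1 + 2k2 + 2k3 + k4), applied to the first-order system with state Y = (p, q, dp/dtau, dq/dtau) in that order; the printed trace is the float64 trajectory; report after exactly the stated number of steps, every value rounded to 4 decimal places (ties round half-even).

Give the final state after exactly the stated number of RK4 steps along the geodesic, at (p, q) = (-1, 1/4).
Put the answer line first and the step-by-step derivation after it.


Answer: p = -0.7632, q = 0.5769, dp/dtau = 0.5614, dq/dtau = 1.1702

f(Y) = (dp/dtau, dq/dtau, -Gamma^p_ij Y'^i Y'^j, -Gamma^q_ij Y'^i Y'^j) with the Gammas evaluated at the stage position; h = 0.150000; intermediate values shown to 6 dp
step 0: p = -1.0000, q = 0.2500, dp/dtau = 1.0000, dq/dtau = 1.0000
step 1:
  k1: at (p, q) = (-1.000000, 0.250000), (dp/dtau, dq/dtau) = (1.000000, 1.000000); Gamma_ppp = 0.000000, Gamma_ppq = 0.000000, Gamma_pqq = 1.284153, Gamma_qpp = 0.000000, Gamma_qpq = -0.319149, Gamma_qqq = 0.000000; k1 = (1.000000, 1.000000, -1.284153, 0.638298)
  k2: at (p, q) = (-0.925000, 0.325000), (dp/dtau, dq/dtau) = (0.903689, 1.047872); Gamma_ppp = 0.000000, Gamma_ppq = 0.000000, Gamma_pqq = 1.253415, Gamma_qpp = 0.000000, Gamma_qpq = -0.326975, Gamma_qqq = 0.000000; k2 = (0.903689, 1.047872, -1.376296, 0.619259)
  k3: at (p, q) = (-0.932223, 0.328590), (dp/dtau, dq/dtau) = (0.896778, 1.046444); Gamma_ppp = 0.000000, Gamma_ppq = 0.000000, Gamma_pqq = 1.256376, Gamma_qpp = 0.000000, Gamma_qpq = -0.326205, Gamma_qqq = 0.000000; k3 = (0.896778, 1.046444, -1.375789, 0.612240)
  k4: at (p, q) = (-0.865483, 0.406967), (dp/dtau, dq/dtau) = (0.793632, 1.091836); Gamma_ppp = 0.000000, Gamma_ppq = 0.000000, Gamma_pqq = 1.229023, Gamma_qpp = 0.000000, Gamma_qpq = -0.333465, Gamma_qqq = 0.000000; k4 = (0.793632, 1.091836, -1.465126, 0.577905)
  Y <- Y + (h/6)(k1 + 2k2 + 2k3 + k4): p = -0.8651, q = 0.4070, dp/dtau = 0.7937, dq/dtau = 1.0920
step 2:
  k1: at (p, q) = (-0.865136, 0.407012), (dp/dtau, dq/dtau) = (0.793664, 1.091980); Gamma_ppp = 0.000000, Gamma_ppq = 0.000000, Gamma_pqq = 1.228881, Gamma_qpp = 0.000000, Gamma_qpq = -0.333504, Gamma_qqq = 0.000000; k1 = (0.793664, 1.091980, -1.465343, 0.578072)
  k2: at (p, q) = (-0.805611, 0.488910), (dp/dtau, dq/dtau) = (0.683763, 1.135335); Gamma_ppp = 0.000000, Gamma_ppq = 0.000000, Gamma_pqq = 1.204485, Gamma_qpp = 0.000000, Gamma_qpq = -0.340258, Gamma_qqq = 0.000000; k2 = (0.683763, 1.135335, -1.552565, 0.528285)
  k3: at (p, q) = (-0.813854, 0.492162), (dp/dtau, dq/dtau) = (0.677221, 1.131601); Gamma_ppp = 0.000000, Gamma_ppq = 0.000000, Gamma_pqq = 1.207864, Gamma_qpp = 0.000000, Gamma_qpq = -0.339307, Gamma_qqq = 0.000000; k3 = (0.677221, 1.131601, -1.546696, 0.520052)
  k4: at (p, q) = (-0.763553, 0.576752), (dp/dtau, dq/dtau) = (0.561659, 1.169988); Gamma_ppp = 0.000000, Gamma_ppq = 0.000000, Gamma_pqq = 1.187248, Gamma_qpp = 0.000000, Gamma_qpq = -0.345198, Gamma_qqq = 0.000000; k4 = (0.561659, 1.169988, -1.625190, 0.453684)
  Y <- Y + (h/6)(k1 + 2k2 + 2k3 + k4): p = -0.7632, q = 0.5769, dp/dtau = 0.5614, dq/dtau = 1.1702


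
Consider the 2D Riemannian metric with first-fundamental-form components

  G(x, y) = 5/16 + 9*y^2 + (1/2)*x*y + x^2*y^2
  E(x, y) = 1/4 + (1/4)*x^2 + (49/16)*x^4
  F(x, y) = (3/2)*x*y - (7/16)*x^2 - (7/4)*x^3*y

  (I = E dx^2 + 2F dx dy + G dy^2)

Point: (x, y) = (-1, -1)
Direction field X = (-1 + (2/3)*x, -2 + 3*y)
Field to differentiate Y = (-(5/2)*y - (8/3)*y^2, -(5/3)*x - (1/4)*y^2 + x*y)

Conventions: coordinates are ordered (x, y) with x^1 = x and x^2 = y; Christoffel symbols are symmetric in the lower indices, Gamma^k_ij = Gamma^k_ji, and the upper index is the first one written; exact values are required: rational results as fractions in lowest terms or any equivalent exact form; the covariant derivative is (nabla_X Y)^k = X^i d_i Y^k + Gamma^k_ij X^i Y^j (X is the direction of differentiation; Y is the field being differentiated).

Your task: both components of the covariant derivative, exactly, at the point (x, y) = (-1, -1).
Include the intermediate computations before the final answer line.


E = 57/16, F = -11/16, G = 173/16 at the point
E_x = -51/4, E_y = 0, F_x = 37/8, F_y = 1/4, G_x = -5/2, G_y = -41/2
EG - F^2 = 2435/64;  g^inv = (64/2435) * [[173/16, 11/16], [11/16, 57/16]]
first-kind symbols [ij,l] = (1/2)(d_i g_jl + d_j g_il - d_l g_ij): [xx,x] = E_x/2 = -51/8, [xx,y] = F_x - E_y/2 = 37/8, [xy,x] = E_y/2 = 0, [xy,y] = G_x/2 = -5/4, [yy,x] = F_y - G_x/2 = 3/2, [yy,y] = G_y/2 = -41/4
Gamma^x_ij = (G*[ij,x] - F*[ij,y])/(EG - F^2), Gamma^y_ij = (E*[ij,y] - F*[ij,x])/(EG - F^2)
Gamma_xxx = -4208/2435, Gamma_xxy = -11/487, Gamma_xyy = 587/2435, Gamma_yxx = 774/2435, Gamma_yxy = -57/487, Gamma_yyy = -2271/2435
X = (-5/3, -5), Y = (-1/6, 29/12) at the point

Answer: (nabla_X Y)^x = -153295/8766, (nabla_X Y)^y = 163715/8766


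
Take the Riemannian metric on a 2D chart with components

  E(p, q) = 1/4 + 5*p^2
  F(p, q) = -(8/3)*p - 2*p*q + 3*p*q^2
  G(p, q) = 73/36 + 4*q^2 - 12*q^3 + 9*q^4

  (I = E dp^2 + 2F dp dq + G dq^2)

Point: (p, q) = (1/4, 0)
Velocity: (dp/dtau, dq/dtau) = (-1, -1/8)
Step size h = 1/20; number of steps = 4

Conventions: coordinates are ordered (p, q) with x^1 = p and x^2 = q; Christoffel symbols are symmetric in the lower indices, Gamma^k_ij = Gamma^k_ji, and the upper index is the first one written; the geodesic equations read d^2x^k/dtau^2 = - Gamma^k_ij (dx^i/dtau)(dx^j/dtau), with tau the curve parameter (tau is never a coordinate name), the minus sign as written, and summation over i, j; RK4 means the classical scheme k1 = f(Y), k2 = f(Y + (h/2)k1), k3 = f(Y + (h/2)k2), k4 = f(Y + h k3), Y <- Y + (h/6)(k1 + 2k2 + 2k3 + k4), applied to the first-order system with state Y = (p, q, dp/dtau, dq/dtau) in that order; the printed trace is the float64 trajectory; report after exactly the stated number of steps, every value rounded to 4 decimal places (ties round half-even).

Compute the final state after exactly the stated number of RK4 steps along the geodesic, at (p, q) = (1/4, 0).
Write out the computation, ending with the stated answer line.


f(Y) = (dp/dtau, dq/dtau, -Gamma^p_ij Y'^i Y'^j, -Gamma^q_ij Y'^i Y'^j) with the Gammas evaluated at the stage position; h = 0.050000; intermediate values shown to 6 dp
step 0: p = 0.2500, q = 0.0000, dp/dtau = -1.0000, dq/dtau = -0.1250
step 1:
  k1: at (p, q) = (0.250000, 0.000000), (dp/dtau, dq/dtau) = (-1.000000, -0.125000); Gamma_ppp = 1.087282, Gamma_ppq = 0.000000, Gamma_pqq = -1.456359, Gamma_qpp = -0.957606, Gamma_qpq = 0.000000, Gamma_qqq = -0.478803; k1 = (-1.000000, -0.125000, -1.064526, 0.965087)
  k2: at (p, q) = (0.225000, -0.003125), (dp/dtau, dq/dtau) = (-1.026613, -0.100873); Gamma_ppp = 1.040611, Gamma_ppq = 0.000000, Gamma_pqq = -1.402940, Gamma_qpp = -1.004771, Gamma_qpq = 0.000000, Gamma_qqq = -0.420382; k2 = (-1.026613, -0.100873, -1.082460, 1.063240)
  k3: at (p, q) = (0.224335, -0.002522), (dp/dtau, dq/dtau) = (-1.027062, -0.098419); Gamma_ppp = 1.037271, Gamma_ppq = 0.000000, Gamma_pqq = -1.396701, Gamma_qpp = -1.007129, Gamma_qpq = 0.000000, Gamma_qqq = -0.416292; k3 = (-1.027062, -0.098419, -1.080642, 1.066408)
  k4: at (p, q) = (0.198647, -0.004921), (dp/dtau, dq/dtau) = (-1.054032, -0.071680); Gamma_ppp = 0.973736, Gamma_ppq = 0.000000, Gamma_pqq = -1.317600, Gamma_qpp = -1.056700, Gamma_qpq = 0.000000, Gamma_qqq = -0.352828; k4 = (-1.054032, -0.071680, -1.075035, 1.175790)
  Y <- Y + (h/6)(k1 + 2k2 + 2k3 + k4): p = 0.1987, q = -0.0050, dp/dtau = -1.0539, dq/dtau = -0.0717
step 2:
  k1: at (p, q) = (0.198655, -0.004961), (dp/dtau, dq/dtau) = (-1.053881, -0.071665); Gamma_ppp = 0.973871, Gamma_ppq = 0.000000, Gamma_pqq = -1.317888, Gamma_qpp = -1.056622, Gamma_qpq = 0.000000, Gamma_qqq = -0.352989; k1 = (-1.053881, -0.071665, -1.074877, 1.175367)
  k2: at (p, q) = (0.172308, -0.006752), (dp/dtau, dq/dtau) = (-1.080753, -0.042281); Gamma_ppp = 0.892010, Gamma_ppq = 0.000000, Gamma_pqq = -1.211465, Gamma_qpp = -1.107147, Gamma_qpq = 0.000000, Gamma_qqq = -0.286811; k2 = (-1.080753, -0.042281, -1.039727, 1.293691)
  k3: at (p, q) = (0.171636, -0.006018), (dp/dtau, dq/dtau) = (-1.079875, -0.039323); Gamma_ppp = 0.887631, Gamma_ppq = 0.000000, Gamma_pqq = -1.203747, Gamma_qpp = -1.109561, Gamma_qpq = 0.000000, Gamma_qqq = -0.282638; k3 = (-1.079875, -0.039323, -1.033231, 1.294328)
  k4: at (p, q) = (0.144661, -0.006927), (dp/dtau, dq/dtau) = (-1.105543, -0.006949); Gamma_ppp = 0.784907, Gamma_ppq = 0.000000, Gamma_pqq = -1.066377, Gamma_qpp = -1.159517, Gamma_qpq = 0.000000, Gamma_qqq = -0.215874; k4 = (-1.105543, -0.006949, -0.959282, 1.417201)
  Y <- Y + (h/6)(k1 + 2k2 + 2k3 + k4): p = 0.1446, q = -0.0070, dp/dtau = -1.1054, dq/dtau = -0.0069
step 3:
  k1: at (p, q) = (0.144649, -0.006976), (dp/dtau, dq/dtau) = (-1.105382, -0.006927); Gamma_ppp = 0.784979, Gamma_ppq = 0.000000, Gamma_pqq = -1.066578, Gamma_qpp = -1.159470, Gamma_qpq = 0.000000, Gamma_qqq = -0.215990; k1 = (-1.105382, -0.006927, -0.959090, 1.416732)
  k2: at (p, q) = (0.117015, -0.007149), (dp/dtau, dq/dtau) = (-1.129359, 0.028491); Gamma_ppp = 0.661324, Gamma_ppq = 0.000000, Gamma_pqq = -0.898874, Gamma_qpp = -1.206603, Gamma_qpq = 0.000000, Gamma_qqq = -0.152115; k2 = (-1.129359, 0.028491, -0.842758, 1.539088)
  k3: at (p, q) = (0.116416, -0.006263), (dp/dtau, dq/dtau) = (-1.126451, 0.031550); Gamma_ppp = 0.656547, Gamma_ppq = 0.000000, Gamma_pqq = -0.890804, Gamma_qpp = -1.208701, Gamma_qpq = 0.000000, Gamma_qqq = -0.148424; k3 = (-1.126451, 0.031550, -0.832200, 1.533858)
  k4: at (p, q) = (0.088327, -0.005398), (dp/dtau, dq/dtau) = (-1.146992, 0.069766); Gamma_ppp = 0.513327, Gamma_ppq = 0.000000, Gamma_pqq = -0.695273, Gamma_qpp = -1.250245, Gamma_qpq = 0.000000, Gamma_qqq = -0.091334; k4 = (-1.146992, 0.069766, -0.671944, 1.645256)
  Y <- Y + (h/6)(k1 + 2k2 + 2k3 + k4): p = 0.0883, q = -0.0055, dp/dtau = -1.1469, dq/dtau = 0.0698
step 4:
  k1: at (p, q) = (0.088283, -0.005451), (dp/dtau, dq/dtau) = (-1.146890, 0.069805); Gamma_ppp = 0.513186, Gamma_ppq = 0.000000, Gamma_pqq = -0.695157, Gamma_qpp = -1.250239, Gamma_qpq = 0.000000, Gamma_qqq = -0.091387; k1 = (-1.146890, 0.069805, -0.671635, 1.644955)
  k2: at (p, q) = (0.059611, -0.003706), (dp/dtau, dq/dtau) = (-1.163681, 0.110929); Gamma_ppp = 0.353128, Gamma_ppq = 0.000000, Gamma_pqq = -0.476651, Gamma_qpp = -1.283753, Gamma_qpq = 0.000000, Gamma_qqq = -0.044693; k2 = (-1.163681, 0.110929, -0.472324, 1.738947)
  k3: at (p, q) = (0.059191, -0.002678), (dp/dtau, dq/dtau) = (-1.158698, 0.113279); Gamma_ppp = 0.349498, Gamma_ppq = 0.000000, Gamma_pqq = -0.470756, Gamma_qpp = -1.285248, Gamma_qpq = 0.000000, Gamma_qqq = -0.041916; k3 = (-1.158698, 0.113279, -0.463188, 1.726088)
  k4: at (p, q) = (0.030348, 0.000213), (dp/dtau, dq/dtau) = (-1.170049, 0.156110); Gamma_ppp = 0.180131, Gamma_ppq = 0.000000, Gamma_pqq = -0.241168, Gamma_qpp = -1.308088, Gamma_qpq = 0.000000, Gamma_qqq = -0.009207; k4 = (-1.170049, 0.156110, -0.240724, 1.791017)
  Y <- Y + (h/6)(k1 + 2k2 + 2k3 + k4): p = 0.0303, q = 0.0002, dp/dtau = -1.1701, dq/dtau = 0.1562

Answer: p = 0.0303, q = 0.0002, dp/dtau = -1.1701, dq/dtau = 0.1562


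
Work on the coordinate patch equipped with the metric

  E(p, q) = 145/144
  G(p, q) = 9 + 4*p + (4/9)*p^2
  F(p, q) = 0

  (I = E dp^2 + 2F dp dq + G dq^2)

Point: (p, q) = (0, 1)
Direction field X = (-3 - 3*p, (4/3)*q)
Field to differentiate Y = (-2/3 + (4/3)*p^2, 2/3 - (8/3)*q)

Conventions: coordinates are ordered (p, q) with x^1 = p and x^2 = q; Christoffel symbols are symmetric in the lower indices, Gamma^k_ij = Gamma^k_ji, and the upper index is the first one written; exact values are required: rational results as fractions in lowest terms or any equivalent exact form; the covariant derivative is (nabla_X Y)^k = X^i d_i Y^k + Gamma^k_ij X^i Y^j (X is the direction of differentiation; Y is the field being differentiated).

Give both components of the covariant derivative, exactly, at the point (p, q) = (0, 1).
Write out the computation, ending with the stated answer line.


E = 145/144, F = 0, G = 9 at the point
E_p = 0, E_q = 0, F_p = 0, F_q = 0, G_p = 4, G_q = 0
EG - F^2 = 145/16;  g^inv = (16/145) * [[9, 0], [0, 145/144]]
first-kind symbols [ij,l] = (1/2)(d_i g_jl + d_j g_il - d_l g_ij): [pp,p] = E_p/2 = 0, [pp,q] = F_p - E_q/2 = 0, [pq,p] = E_q/2 = 0, [pq,q] = G_p/2 = 2, [qq,p] = F_q - G_p/2 = -2, [qq,q] = G_q/2 = 0
Gamma^p_ij = (G*[ij,p] - F*[ij,q])/(EG - F^2), Gamma^q_ij = (E*[ij,q] - F*[ij,p])/(EG - F^2)
Gamma_ppp = 0, Gamma_ppq = 0, Gamma_pqq = -288/145, Gamma_qpp = 0, Gamma_qpq = 2/9, Gamma_qqq = 0
X = (-3, 4/3), Y = (-2/3, -2) at the point

Answer: (nabla_X Y)^p = 768/145, (nabla_X Y)^q = -196/81


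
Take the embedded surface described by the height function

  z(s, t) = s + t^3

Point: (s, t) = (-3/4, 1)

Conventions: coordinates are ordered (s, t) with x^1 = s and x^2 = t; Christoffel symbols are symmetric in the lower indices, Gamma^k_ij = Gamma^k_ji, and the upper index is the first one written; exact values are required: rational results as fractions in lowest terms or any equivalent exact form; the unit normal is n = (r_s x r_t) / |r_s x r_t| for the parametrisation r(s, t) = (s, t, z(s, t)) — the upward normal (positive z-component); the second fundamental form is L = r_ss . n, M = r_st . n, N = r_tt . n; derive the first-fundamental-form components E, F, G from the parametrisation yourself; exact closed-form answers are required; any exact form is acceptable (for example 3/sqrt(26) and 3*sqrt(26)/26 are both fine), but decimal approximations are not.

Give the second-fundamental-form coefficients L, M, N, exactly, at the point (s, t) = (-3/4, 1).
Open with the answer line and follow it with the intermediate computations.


Answer: L = 0, M = 0, N = 6*sqrt(11)/11

z_s = 1, z_t = 3, z_ss = 0, z_st = 0, z_tt = 6
E = 2, F = 3, G = 10; answer radicand W^2 = 11
unnormalised second-form numerators: l = 0, m = 0, n = 6; L = l/sqrt(11), and similarly M = m/sqrt(W^2), N = n/sqrt(W^2)


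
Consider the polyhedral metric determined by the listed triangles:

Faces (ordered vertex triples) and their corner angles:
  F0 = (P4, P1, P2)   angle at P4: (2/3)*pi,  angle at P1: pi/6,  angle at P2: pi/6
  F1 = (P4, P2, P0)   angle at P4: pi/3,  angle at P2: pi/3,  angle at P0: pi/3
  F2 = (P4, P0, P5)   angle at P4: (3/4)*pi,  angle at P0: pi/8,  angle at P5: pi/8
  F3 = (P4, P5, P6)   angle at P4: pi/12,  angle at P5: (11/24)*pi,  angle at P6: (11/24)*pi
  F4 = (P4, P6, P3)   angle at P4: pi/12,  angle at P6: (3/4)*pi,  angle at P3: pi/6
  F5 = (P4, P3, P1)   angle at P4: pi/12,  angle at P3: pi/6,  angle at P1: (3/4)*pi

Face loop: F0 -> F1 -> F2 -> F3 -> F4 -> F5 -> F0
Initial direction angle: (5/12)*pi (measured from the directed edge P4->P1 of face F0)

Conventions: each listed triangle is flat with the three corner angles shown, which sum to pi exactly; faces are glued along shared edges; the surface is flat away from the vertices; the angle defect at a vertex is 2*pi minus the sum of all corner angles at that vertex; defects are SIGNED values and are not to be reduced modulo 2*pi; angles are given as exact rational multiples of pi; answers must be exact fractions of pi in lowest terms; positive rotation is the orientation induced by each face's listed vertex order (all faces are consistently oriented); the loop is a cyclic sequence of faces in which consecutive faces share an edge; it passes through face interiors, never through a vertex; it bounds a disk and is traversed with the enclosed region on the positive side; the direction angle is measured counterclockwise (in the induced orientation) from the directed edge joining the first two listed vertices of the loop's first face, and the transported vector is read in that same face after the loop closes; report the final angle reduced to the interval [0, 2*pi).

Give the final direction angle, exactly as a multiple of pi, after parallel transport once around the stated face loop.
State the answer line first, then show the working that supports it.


Answer: final direction angle = (5/12)*pi

enclosed vertex P4: corner angles sum to 2*pi, defect = 2*pi - 2*pi = 0
the final direction is the initial angle plus the enclosed defects, taken mod 2*pi in the induced orientation
final angle = (5/12)*pi + 0 = (5/12)*pi (mod 2*pi)


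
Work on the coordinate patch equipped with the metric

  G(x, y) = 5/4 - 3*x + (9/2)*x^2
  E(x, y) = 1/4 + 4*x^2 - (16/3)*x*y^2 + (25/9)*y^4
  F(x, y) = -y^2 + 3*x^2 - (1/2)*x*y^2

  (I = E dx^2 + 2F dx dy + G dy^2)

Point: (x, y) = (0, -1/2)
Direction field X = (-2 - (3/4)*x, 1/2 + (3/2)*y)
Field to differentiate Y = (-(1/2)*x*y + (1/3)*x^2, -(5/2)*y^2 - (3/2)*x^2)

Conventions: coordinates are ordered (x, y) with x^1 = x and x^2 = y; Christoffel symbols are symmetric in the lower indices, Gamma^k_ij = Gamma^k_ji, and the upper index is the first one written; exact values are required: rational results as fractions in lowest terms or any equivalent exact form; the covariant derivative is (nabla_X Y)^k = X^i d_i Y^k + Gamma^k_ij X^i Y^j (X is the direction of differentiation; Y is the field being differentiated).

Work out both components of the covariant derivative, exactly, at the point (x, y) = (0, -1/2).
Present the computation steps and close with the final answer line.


E = 61/144, F = -1/4, G = 5/4 at the point
E_x = -4/3, E_y = -25/18, F_x = -1/8, F_y = 1, G_x = -3, G_y = 0
EG - F^2 = 269/576;  g^inv = (576/269) * [[5/4, 1/4], [1/4, 61/144]]
first-kind symbols [ij,l] = (1/2)(d_i g_jl + d_j g_il - d_l g_ij): [xx,x] = E_x/2 = -2/3, [xx,y] = F_x - E_y/2 = 41/72, [xy,x] = E_y/2 = -25/36, [xy,y] = G_x/2 = -3/2, [yy,x] = F_y - G_x/2 = 5/2, [yy,y] = G_y/2 = 0
Gamma^x_ij = (G*[ij,x] - F*[ij,y])/(EG - F^2), Gamma^y_ij = (E*[ij,y] - F*[ij,x])/(EG - F^2)
Gamma_xxx = -398/269, Gamma_xxy = -716/269, Gamma_xyy = 1800/269, Gamma_yxx = 773/4842, Gamma_yxy = -466/269, Gamma_yyy = 360/269
X = (-2, -1/4), Y = (0, -5/8) at the point

Answer: (nabla_X Y)^x = -2993/1076, (nabla_X Y)^y = -5555/2152


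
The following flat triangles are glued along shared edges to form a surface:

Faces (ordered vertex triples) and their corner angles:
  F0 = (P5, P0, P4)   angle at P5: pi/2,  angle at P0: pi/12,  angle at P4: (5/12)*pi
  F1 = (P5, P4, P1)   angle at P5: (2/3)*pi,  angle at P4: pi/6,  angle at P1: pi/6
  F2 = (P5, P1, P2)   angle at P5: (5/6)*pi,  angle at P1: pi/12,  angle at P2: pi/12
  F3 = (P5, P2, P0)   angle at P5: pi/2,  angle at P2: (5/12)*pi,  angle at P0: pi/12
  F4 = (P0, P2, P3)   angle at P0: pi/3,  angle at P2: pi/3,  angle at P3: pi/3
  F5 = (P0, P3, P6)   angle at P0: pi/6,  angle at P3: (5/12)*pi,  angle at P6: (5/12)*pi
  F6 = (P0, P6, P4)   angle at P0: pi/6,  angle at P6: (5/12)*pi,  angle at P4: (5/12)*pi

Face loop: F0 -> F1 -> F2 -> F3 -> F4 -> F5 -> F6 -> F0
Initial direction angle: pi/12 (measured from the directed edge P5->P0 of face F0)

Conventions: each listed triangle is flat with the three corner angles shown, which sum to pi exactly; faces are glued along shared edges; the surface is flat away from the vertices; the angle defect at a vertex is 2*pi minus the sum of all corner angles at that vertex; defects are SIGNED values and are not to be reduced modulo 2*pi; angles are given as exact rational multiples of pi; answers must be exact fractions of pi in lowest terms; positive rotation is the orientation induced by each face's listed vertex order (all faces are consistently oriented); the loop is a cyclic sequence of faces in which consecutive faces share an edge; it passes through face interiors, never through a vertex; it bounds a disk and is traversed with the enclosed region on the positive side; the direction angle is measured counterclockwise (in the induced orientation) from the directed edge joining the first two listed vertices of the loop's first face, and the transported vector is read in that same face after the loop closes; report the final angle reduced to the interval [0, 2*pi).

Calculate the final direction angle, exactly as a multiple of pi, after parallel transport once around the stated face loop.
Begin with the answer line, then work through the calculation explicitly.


Answer: final direction angle = (3/4)*pi

enclosed vertex P0: corner angles sum to (5/6)*pi, defect = 2*pi - (5/6)*pi = (7/6)*pi
enclosed vertex P5: corner angles sum to (5/2)*pi, defect = 2*pi - (5/2)*pi = -pi/2
transport around the loop rotates by the sum of enclosed defects; add to the initial angle mod 2*pi
final angle = pi/12 + (2/3)*pi = (3/4)*pi (mod 2*pi)


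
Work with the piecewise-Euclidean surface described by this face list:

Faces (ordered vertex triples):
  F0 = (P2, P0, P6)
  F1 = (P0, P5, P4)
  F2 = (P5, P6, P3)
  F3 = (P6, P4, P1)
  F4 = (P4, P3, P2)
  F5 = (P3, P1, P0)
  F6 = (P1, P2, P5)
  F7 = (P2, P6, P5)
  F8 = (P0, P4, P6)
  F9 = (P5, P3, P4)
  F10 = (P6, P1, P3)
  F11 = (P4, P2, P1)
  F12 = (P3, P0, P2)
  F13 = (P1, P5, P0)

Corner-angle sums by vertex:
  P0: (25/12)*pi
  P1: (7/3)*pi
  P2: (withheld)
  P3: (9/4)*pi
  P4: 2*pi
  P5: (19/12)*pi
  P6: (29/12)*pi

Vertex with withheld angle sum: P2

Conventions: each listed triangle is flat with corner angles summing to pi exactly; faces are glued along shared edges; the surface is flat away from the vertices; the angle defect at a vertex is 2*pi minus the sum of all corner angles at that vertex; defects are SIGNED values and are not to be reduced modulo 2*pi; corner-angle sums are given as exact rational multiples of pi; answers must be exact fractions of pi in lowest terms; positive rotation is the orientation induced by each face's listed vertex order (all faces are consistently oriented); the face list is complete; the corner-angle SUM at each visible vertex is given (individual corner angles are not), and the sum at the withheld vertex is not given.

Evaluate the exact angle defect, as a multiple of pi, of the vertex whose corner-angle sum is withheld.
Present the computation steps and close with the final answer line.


V = 7, E = 21, F = 14; chi = V - E + F = 0
Gauss-Bonnet: total defect = 2*pi*chi = 0; visible defects sum to (-2/3)*pi

Answer: defect(P2) = (2/3)*pi


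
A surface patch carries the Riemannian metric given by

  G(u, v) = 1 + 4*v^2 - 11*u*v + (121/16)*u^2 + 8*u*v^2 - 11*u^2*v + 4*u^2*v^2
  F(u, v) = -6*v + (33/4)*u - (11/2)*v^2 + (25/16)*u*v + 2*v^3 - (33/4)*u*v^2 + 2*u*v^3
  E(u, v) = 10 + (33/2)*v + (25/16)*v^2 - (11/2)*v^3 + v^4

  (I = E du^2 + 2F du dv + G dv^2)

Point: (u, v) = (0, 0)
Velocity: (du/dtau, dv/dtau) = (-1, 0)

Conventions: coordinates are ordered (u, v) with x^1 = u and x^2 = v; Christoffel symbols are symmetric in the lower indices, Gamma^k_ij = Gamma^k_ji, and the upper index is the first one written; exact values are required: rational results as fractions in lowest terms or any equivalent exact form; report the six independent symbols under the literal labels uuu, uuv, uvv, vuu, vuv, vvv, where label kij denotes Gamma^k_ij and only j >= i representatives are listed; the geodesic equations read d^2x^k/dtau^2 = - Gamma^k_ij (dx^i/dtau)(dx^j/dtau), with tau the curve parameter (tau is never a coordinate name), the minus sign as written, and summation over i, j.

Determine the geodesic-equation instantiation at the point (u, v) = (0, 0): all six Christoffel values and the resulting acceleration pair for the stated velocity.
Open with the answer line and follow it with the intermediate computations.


Answer: Gamma_uuu = 0, Gamma_uuv = 33/40, Gamma_uvv = -3/5, Gamma_vuu = 0, Gamma_vuv = 0, Gamma_vvv = 0; accelerations (d^2u/dtau^2, d^2v/dtau^2) = (0, 0)

E = 10, F = 0, G = 1 at the point
E_u = 0, E_v = 33/2, F_u = 33/4, F_v = -6, G_u = 0, G_v = 0
EG - F^2 = 10;  g^inv = (1/10) * [[1, 0], [0, 10]]
first-kind symbols [ij,l] = (1/2)(d_i g_jl + d_j g_il - d_l g_ij): [uu,u] = E_u/2 = 0, [uu,v] = F_u - E_v/2 = 0, [uv,u] = E_v/2 = 33/4, [uv,v] = G_u/2 = 0, [vv,u] = F_v - G_u/2 = -6, [vv,v] = G_v/2 = 0
Gamma^u_ij = (G*[ij,u] - F*[ij,v])/(EG - F^2), Gamma^v_ij = (E*[ij,v] - F*[ij,u])/(EG - F^2)
Gamma_uuu = 0, Gamma_uuv = 33/40, Gamma_uvv = -3/5, Gamma_vuu = 0, Gamma_vuv = 0, Gamma_vvv = 0
d^2u/dtau^2 = -(Gamma_uuu*(-1)^2 + 2*Gamma_uuv*(-1)*(0) + Gamma_uvv*(0)^2) = 0
d^2v/dtau^2 = -(Gamma_vuu*(-1)^2 + 2*Gamma_vuv*(-1)*(0) + Gamma_vvv*(0)^2) = 0


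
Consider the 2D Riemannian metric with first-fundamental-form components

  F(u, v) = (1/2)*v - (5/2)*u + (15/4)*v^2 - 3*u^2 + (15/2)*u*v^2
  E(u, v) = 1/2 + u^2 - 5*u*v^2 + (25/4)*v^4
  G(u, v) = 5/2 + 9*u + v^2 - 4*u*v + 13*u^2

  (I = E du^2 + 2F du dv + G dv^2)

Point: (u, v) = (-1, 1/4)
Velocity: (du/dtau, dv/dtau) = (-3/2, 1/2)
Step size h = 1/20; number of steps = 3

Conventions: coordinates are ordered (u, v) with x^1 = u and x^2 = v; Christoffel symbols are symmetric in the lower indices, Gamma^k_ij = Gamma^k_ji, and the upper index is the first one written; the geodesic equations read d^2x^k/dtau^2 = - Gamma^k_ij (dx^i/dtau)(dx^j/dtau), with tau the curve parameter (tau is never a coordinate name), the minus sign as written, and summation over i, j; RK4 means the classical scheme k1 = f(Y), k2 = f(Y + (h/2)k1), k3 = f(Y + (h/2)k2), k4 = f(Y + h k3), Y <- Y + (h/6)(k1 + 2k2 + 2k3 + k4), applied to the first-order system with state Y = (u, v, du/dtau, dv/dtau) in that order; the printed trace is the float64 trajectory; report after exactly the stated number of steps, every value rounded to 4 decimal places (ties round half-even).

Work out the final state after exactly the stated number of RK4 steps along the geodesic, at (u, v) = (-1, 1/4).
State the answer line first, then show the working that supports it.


Answer: u = -1.2165, v = 0.3033, du/dtau = -1.3876, dv/dtau = 0.2469

f(Y) = (du/dtau, dv/dtau, -Gamma^u_ij Y'^i Y'^j, -Gamma^v_ij Y'^i Y'^j) with the Gammas evaluated at the stage position; h = 0.050000; intermediate values shown to 6 dp
step 0: u = -1.0000, v = 0.2500, du/dtau = -1.5000, dv/dtau = 0.5000
step 1:
  k1: at (u, v) = (-1.000000, 0.250000), (du/dtau, dv/dtau) = (-1.500000, 0.500000); Gamma_uuu = -0.533006, Gamma_uuv = 0.402786, Gamma_uvv = 4.366401, Gamma_vuu = 0.290729, Gamma_vuv = -1.157627, Gamma_vvv = 0.649359; k1 = (-1.500000, 0.500000, 0.711844, -2.552920)
  k2: at (u, v) = (-1.037500, 0.262500), (du/dtau, dv/dtau) = (-1.482204, 0.436177); Gamma_uuu = -0.508016, Gamma_uuv = 0.366723, Gamma_uvv = 4.294199, Gamma_vuu = 0.271433, Gamma_vuv = -1.109653, Gamma_vvv = 0.685050; k2 = (-1.482204, 0.436177, 0.773276, -2.161439)
  k3: at (u, v) = (-1.037055, 0.260904), (du/dtau, dv/dtau) = (-1.480668, 0.445964); Gamma_uuu = -0.508436, Gamma_uuv = 0.363148, Gamma_uvv = 4.308985, Gamma_vuu = 0.272672, Gamma_vuv = -1.111231, Gamma_vvv = 0.685146; k3 = (-1.480668, 0.445964, 0.737288, -2.201611)
  k4: at (u, v) = (-1.074033, 0.272298), (du/dtau, dv/dtau) = (-1.463136, 0.389919); Gamma_uuu = -0.486244, Gamma_uuv = 0.331234, Gamma_uvv = 4.241271, Gamma_vuu = 0.255627, Gamma_vuv = -1.067855, Gamma_vvv = 0.714824; k4 = (-1.463136, 0.389919, 0.774046, -1.874351)
  Y <- Y + (h/6)(k1 + 2k2 + 2k3 + k4): u = -1.0741, v = 0.2721, du/dtau = -1.4624, dv/dtau = 0.3904
step 2:
  k1: at (u, v) = (-1.074074, 0.272118), (du/dtau, dv/dtau) = (-1.462442, 0.390389); Gamma_uuu = -0.486233, Gamma_uuv = 0.330675, Gamma_uvv = 4.243062, Gamma_vuu = 0.255739, Gamma_vuv = -1.067945, Gamma_vvv = 0.714938; k1 = (-1.462442, 0.390389, 0.770845, -1.875341)
  k2: at (u, v) = (-1.110635, 0.281878), (du/dtau, dv/dtau) = (-1.443170, 0.343505); Gamma_uuu = -0.466456, Gamma_uuv = 0.300415, Gamma_uvv = 4.186049, Gamma_vuu = 0.241042, Gamma_vuv = -1.028956, Gamma_vvv = 0.739907; k2 = (-1.443170, 0.343505, 0.775424, -1.609515)
  k3: at (u, v) = (-1.110153, 0.280706), (du/dtau, dv/dtau) = (-1.443056, 0.350151); Gamma_uuu = -0.466735, Gamma_uuv = 0.297910, Gamma_uvv = 4.197043, Gamma_vuu = 0.241911, Gamma_vuv = -1.030185, Gamma_vvv = 0.740158; k3 = (-1.443056, 0.350151, 0.758413, -1.635583)
  k4: at (u, v) = (-1.146227, 0.289626), (du/dtau, dv/dtau) = (-1.424521, 0.308609); Gamma_uuu = -0.448952, Gamma_uuv = 0.270721, Gamma_uvv = 4.143951, Gamma_vuu = 0.228779, Gamma_vuv = -0.994609, Gamma_vvv = 0.761115; k4 = (-1.424521, 0.308609, 0.754400, -1.411242)
  Y <- Y + (h/6)(k1 + 2k2 + 2k3 + k4): u = -1.1462, v = 0.2895, du/dtau = -1.4242, dv/dtau = 0.3089
step 3:
  k1: at (u, v) = (-1.146236, 0.289504), (du/dtau, dv/dtau) = (-1.424167, 0.308915); Gamma_uuu = -0.448947, Gamma_uuv = 0.270373, Gamma_uvv = 4.145157, Gamma_vuu = 0.228854, Gamma_vuv = -0.994687, Gamma_vvv = 0.761196; k1 = (-1.424167, 0.308915, 0.752911, -1.412034)
  k2: at (u, v) = (-1.181840, 0.297227), (du/dtau, dv/dtau) = (-1.405344, 0.273615); Gamma_uuu = -0.432904, Gamma_uuv = 0.244622, Gamma_uvv = 4.100074, Gamma_vuu = 0.217365, Gamma_vuv = -0.962428, Gamma_vvv = 0.779020; k2 = (-1.405344, 0.273615, 0.736156, -1.227766)
  k3: at (u, v) = (-1.181369, 0.296345), (du/dtau, dv/dtau) = (-1.405763, 0.278221); Gamma_uuu = -0.433084, Gamma_uuv = 0.242777, Gamma_uvv = 4.108410, Gamma_vuu = 0.217991, Gamma_vuv = -0.963384, Gamma_vvv = 0.779344; k3 = (-1.405763, 0.278221, 0.727734, -1.244699)
  k4: at (u, v) = (-1.216524, 0.303415), (du/dtau, dv/dtau) = (-1.387780, 0.246680); Gamma_uuu = -0.418488, Gamma_uuv = 0.219312, Gamma_uvv = 4.066571, Gamma_vuu = 0.207631, Gamma_vuv = -0.933717, Gamma_vvv = 0.794441; k4 = (-1.387780, 0.246680, 0.708683, -1.087520)
  Y <- Y + (h/6)(k1 + 2k2 + 2k3 + k4): u = -1.2165, v = 0.3033, du/dtau = -1.3876, dv/dtau = 0.2469


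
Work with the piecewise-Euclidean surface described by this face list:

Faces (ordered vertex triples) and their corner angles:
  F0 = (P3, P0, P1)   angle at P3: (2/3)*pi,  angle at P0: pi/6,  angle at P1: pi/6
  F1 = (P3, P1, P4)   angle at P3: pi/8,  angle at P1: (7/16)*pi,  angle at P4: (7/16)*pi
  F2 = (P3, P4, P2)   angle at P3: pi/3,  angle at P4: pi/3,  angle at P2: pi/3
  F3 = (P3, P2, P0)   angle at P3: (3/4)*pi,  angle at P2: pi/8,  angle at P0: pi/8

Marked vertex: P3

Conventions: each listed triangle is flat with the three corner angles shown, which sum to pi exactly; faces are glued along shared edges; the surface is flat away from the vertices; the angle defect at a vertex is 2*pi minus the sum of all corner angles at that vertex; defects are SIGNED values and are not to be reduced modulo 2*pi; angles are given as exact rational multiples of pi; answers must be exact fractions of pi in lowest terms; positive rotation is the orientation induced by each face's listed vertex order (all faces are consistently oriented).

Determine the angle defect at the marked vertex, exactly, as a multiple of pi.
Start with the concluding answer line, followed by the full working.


Answer: defect(P3) = pi/8

Sum of corner angles at P3: (15/8)*pi
defect = 2*pi - (15/8)*pi


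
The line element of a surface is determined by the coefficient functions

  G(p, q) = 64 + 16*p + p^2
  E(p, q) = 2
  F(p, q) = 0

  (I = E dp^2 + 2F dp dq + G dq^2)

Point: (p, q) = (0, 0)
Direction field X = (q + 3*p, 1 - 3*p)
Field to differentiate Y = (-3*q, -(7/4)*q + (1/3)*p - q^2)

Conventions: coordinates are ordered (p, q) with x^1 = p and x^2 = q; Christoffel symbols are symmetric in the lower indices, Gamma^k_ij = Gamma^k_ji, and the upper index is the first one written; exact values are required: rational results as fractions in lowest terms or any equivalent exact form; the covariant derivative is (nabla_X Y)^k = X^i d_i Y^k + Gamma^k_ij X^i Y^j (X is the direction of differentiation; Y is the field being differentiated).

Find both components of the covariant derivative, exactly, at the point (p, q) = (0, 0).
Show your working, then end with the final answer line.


E = 2, F = 0, G = 64 at the point
E_p = 0, E_q = 0, F_p = 0, F_q = 0, G_p = 16, G_q = 0
EG - F^2 = 128;  g^inv = (1/128) * [[64, 0], [0, 2]]
first-kind symbols [ij,l] = (1/2)(d_i g_jl + d_j g_il - d_l g_ij): [pp,p] = E_p/2 = 0, [pp,q] = F_p - E_q/2 = 0, [pq,p] = E_q/2 = 0, [pq,q] = G_p/2 = 8, [qq,p] = F_q - G_p/2 = -8, [qq,q] = G_q/2 = 0
Gamma^p_ij = (G*[ij,p] - F*[ij,q])/(EG - F^2), Gamma^q_ij = (E*[ij,q] - F*[ij,p])/(EG - F^2)
Gamma_ppp = 0, Gamma_ppq = 0, Gamma_pqq = -4, Gamma_qpp = 0, Gamma_qpq = 1/8, Gamma_qqq = 0
X = (0, 1), Y = (0, 0) at the point

Answer: (nabla_X Y)^p = -3, (nabla_X Y)^q = -7/4
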